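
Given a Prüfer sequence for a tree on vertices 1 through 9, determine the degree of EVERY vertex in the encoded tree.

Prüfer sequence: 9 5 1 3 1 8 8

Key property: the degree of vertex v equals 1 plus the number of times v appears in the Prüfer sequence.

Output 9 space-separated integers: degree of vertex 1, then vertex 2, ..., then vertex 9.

Answer: 3 1 2 1 2 1 1 3 2

Derivation:
p_1 = 9: count[9] becomes 1
p_2 = 5: count[5] becomes 1
p_3 = 1: count[1] becomes 1
p_4 = 3: count[3] becomes 1
p_5 = 1: count[1] becomes 2
p_6 = 8: count[8] becomes 1
p_7 = 8: count[8] becomes 2
Degrees (1 + count): deg[1]=1+2=3, deg[2]=1+0=1, deg[3]=1+1=2, deg[4]=1+0=1, deg[5]=1+1=2, deg[6]=1+0=1, deg[7]=1+0=1, deg[8]=1+2=3, deg[9]=1+1=2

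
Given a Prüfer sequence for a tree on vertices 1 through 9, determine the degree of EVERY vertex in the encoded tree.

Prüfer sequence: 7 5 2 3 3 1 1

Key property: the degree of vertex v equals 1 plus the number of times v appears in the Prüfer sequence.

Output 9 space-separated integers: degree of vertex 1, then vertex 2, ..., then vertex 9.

p_1 = 7: count[7] becomes 1
p_2 = 5: count[5] becomes 1
p_3 = 2: count[2] becomes 1
p_4 = 3: count[3] becomes 1
p_5 = 3: count[3] becomes 2
p_6 = 1: count[1] becomes 1
p_7 = 1: count[1] becomes 2
Degrees (1 + count): deg[1]=1+2=3, deg[2]=1+1=2, deg[3]=1+2=3, deg[4]=1+0=1, deg[5]=1+1=2, deg[6]=1+0=1, deg[7]=1+1=2, deg[8]=1+0=1, deg[9]=1+0=1

Answer: 3 2 3 1 2 1 2 1 1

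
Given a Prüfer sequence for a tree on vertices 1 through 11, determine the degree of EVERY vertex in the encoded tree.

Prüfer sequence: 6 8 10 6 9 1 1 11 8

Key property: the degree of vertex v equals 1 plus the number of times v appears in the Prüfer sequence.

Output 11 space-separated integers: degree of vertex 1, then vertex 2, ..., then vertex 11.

Answer: 3 1 1 1 1 3 1 3 2 2 2

Derivation:
p_1 = 6: count[6] becomes 1
p_2 = 8: count[8] becomes 1
p_3 = 10: count[10] becomes 1
p_4 = 6: count[6] becomes 2
p_5 = 9: count[9] becomes 1
p_6 = 1: count[1] becomes 1
p_7 = 1: count[1] becomes 2
p_8 = 11: count[11] becomes 1
p_9 = 8: count[8] becomes 2
Degrees (1 + count): deg[1]=1+2=3, deg[2]=1+0=1, deg[3]=1+0=1, deg[4]=1+0=1, deg[5]=1+0=1, deg[6]=1+2=3, deg[7]=1+0=1, deg[8]=1+2=3, deg[9]=1+1=2, deg[10]=1+1=2, deg[11]=1+1=2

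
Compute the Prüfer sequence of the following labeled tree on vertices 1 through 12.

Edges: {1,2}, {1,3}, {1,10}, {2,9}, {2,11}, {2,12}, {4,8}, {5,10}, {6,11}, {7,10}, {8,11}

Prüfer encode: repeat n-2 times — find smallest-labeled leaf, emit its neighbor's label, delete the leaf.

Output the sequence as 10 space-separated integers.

Step 1: leaves = {3,4,5,6,7,9,12}. Remove smallest leaf 3, emit neighbor 1.
Step 2: leaves = {4,5,6,7,9,12}. Remove smallest leaf 4, emit neighbor 8.
Step 3: leaves = {5,6,7,8,9,12}. Remove smallest leaf 5, emit neighbor 10.
Step 4: leaves = {6,7,8,9,12}. Remove smallest leaf 6, emit neighbor 11.
Step 5: leaves = {7,8,9,12}. Remove smallest leaf 7, emit neighbor 10.
Step 6: leaves = {8,9,10,12}. Remove smallest leaf 8, emit neighbor 11.
Step 7: leaves = {9,10,11,12}. Remove smallest leaf 9, emit neighbor 2.
Step 8: leaves = {10,11,12}. Remove smallest leaf 10, emit neighbor 1.
Step 9: leaves = {1,11,12}. Remove smallest leaf 1, emit neighbor 2.
Step 10: leaves = {11,12}. Remove smallest leaf 11, emit neighbor 2.
Done: 2 vertices remain (2, 12). Sequence = [1 8 10 11 10 11 2 1 2 2]

Answer: 1 8 10 11 10 11 2 1 2 2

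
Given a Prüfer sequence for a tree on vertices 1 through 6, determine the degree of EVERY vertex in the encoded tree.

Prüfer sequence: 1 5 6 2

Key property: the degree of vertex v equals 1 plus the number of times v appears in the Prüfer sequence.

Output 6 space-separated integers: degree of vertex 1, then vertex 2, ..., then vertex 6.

p_1 = 1: count[1] becomes 1
p_2 = 5: count[5] becomes 1
p_3 = 6: count[6] becomes 1
p_4 = 2: count[2] becomes 1
Degrees (1 + count): deg[1]=1+1=2, deg[2]=1+1=2, deg[3]=1+0=1, deg[4]=1+0=1, deg[5]=1+1=2, deg[6]=1+1=2

Answer: 2 2 1 1 2 2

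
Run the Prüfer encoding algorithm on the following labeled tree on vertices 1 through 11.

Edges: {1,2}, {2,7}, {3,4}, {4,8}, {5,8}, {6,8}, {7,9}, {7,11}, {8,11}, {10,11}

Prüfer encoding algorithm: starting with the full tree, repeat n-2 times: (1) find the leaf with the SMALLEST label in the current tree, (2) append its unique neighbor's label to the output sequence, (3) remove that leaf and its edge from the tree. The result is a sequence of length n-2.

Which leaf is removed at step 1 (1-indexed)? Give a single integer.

Step 1: current leaves = {1,3,5,6,9,10}. Remove leaf 1 (neighbor: 2).

Answer: 1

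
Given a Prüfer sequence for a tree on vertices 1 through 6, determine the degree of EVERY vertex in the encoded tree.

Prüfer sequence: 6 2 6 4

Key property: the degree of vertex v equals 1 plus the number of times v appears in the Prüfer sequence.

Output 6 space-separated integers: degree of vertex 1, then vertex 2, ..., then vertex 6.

p_1 = 6: count[6] becomes 1
p_2 = 2: count[2] becomes 1
p_3 = 6: count[6] becomes 2
p_4 = 4: count[4] becomes 1
Degrees (1 + count): deg[1]=1+0=1, deg[2]=1+1=2, deg[3]=1+0=1, deg[4]=1+1=2, deg[5]=1+0=1, deg[6]=1+2=3

Answer: 1 2 1 2 1 3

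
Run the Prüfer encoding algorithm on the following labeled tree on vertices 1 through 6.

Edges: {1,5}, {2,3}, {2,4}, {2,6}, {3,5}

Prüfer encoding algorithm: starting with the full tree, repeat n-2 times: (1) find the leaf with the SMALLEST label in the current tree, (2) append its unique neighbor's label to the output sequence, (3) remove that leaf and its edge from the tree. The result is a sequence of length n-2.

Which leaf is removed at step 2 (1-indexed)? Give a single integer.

Answer: 4

Derivation:
Step 1: current leaves = {1,4,6}. Remove leaf 1 (neighbor: 5).
Step 2: current leaves = {4,5,6}. Remove leaf 4 (neighbor: 2).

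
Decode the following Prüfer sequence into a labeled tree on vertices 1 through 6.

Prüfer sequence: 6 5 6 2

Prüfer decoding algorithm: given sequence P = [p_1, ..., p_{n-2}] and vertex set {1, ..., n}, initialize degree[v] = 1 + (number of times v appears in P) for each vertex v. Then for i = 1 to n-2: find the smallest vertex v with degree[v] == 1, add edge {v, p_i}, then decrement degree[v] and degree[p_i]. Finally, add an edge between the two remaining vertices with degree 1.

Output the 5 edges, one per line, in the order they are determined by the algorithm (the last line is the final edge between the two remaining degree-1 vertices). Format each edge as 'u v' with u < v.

Initial degrees: {1:1, 2:2, 3:1, 4:1, 5:2, 6:3}
Step 1: smallest deg-1 vertex = 1, p_1 = 6. Add edge {1,6}. Now deg[1]=0, deg[6]=2.
Step 2: smallest deg-1 vertex = 3, p_2 = 5. Add edge {3,5}. Now deg[3]=0, deg[5]=1.
Step 3: smallest deg-1 vertex = 4, p_3 = 6. Add edge {4,6}. Now deg[4]=0, deg[6]=1.
Step 4: smallest deg-1 vertex = 5, p_4 = 2. Add edge {2,5}. Now deg[5]=0, deg[2]=1.
Final: two remaining deg-1 vertices are 2, 6. Add edge {2,6}.

Answer: 1 6
3 5
4 6
2 5
2 6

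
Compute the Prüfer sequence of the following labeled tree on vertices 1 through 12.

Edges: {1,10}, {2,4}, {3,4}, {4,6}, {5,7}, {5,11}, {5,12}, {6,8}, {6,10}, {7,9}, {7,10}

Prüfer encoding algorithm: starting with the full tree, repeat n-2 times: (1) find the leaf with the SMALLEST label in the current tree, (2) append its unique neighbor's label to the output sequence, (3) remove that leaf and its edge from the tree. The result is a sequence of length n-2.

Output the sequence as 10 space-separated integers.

Step 1: leaves = {1,2,3,8,9,11,12}. Remove smallest leaf 1, emit neighbor 10.
Step 2: leaves = {2,3,8,9,11,12}. Remove smallest leaf 2, emit neighbor 4.
Step 3: leaves = {3,8,9,11,12}. Remove smallest leaf 3, emit neighbor 4.
Step 4: leaves = {4,8,9,11,12}. Remove smallest leaf 4, emit neighbor 6.
Step 5: leaves = {8,9,11,12}. Remove smallest leaf 8, emit neighbor 6.
Step 6: leaves = {6,9,11,12}. Remove smallest leaf 6, emit neighbor 10.
Step 7: leaves = {9,10,11,12}. Remove smallest leaf 9, emit neighbor 7.
Step 8: leaves = {10,11,12}. Remove smallest leaf 10, emit neighbor 7.
Step 9: leaves = {7,11,12}. Remove smallest leaf 7, emit neighbor 5.
Step 10: leaves = {11,12}. Remove smallest leaf 11, emit neighbor 5.
Done: 2 vertices remain (5, 12). Sequence = [10 4 4 6 6 10 7 7 5 5]

Answer: 10 4 4 6 6 10 7 7 5 5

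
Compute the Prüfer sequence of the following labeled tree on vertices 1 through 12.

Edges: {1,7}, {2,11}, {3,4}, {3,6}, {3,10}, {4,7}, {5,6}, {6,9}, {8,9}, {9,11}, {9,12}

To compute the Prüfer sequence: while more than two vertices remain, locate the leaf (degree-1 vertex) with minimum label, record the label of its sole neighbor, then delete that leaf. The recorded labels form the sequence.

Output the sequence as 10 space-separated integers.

Step 1: leaves = {1,2,5,8,10,12}. Remove smallest leaf 1, emit neighbor 7.
Step 2: leaves = {2,5,7,8,10,12}. Remove smallest leaf 2, emit neighbor 11.
Step 3: leaves = {5,7,8,10,11,12}. Remove smallest leaf 5, emit neighbor 6.
Step 4: leaves = {7,8,10,11,12}. Remove smallest leaf 7, emit neighbor 4.
Step 5: leaves = {4,8,10,11,12}. Remove smallest leaf 4, emit neighbor 3.
Step 6: leaves = {8,10,11,12}. Remove smallest leaf 8, emit neighbor 9.
Step 7: leaves = {10,11,12}. Remove smallest leaf 10, emit neighbor 3.
Step 8: leaves = {3,11,12}. Remove smallest leaf 3, emit neighbor 6.
Step 9: leaves = {6,11,12}. Remove smallest leaf 6, emit neighbor 9.
Step 10: leaves = {11,12}. Remove smallest leaf 11, emit neighbor 9.
Done: 2 vertices remain (9, 12). Sequence = [7 11 6 4 3 9 3 6 9 9]

Answer: 7 11 6 4 3 9 3 6 9 9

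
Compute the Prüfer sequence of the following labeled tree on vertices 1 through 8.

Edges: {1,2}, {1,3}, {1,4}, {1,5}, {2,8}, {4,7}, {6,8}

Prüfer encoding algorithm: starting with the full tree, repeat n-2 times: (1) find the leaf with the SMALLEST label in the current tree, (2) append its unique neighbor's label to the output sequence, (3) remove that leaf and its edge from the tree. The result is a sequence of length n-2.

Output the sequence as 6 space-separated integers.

Answer: 1 1 8 4 1 2

Derivation:
Step 1: leaves = {3,5,6,7}. Remove smallest leaf 3, emit neighbor 1.
Step 2: leaves = {5,6,7}. Remove smallest leaf 5, emit neighbor 1.
Step 3: leaves = {6,7}. Remove smallest leaf 6, emit neighbor 8.
Step 4: leaves = {7,8}. Remove smallest leaf 7, emit neighbor 4.
Step 5: leaves = {4,8}. Remove smallest leaf 4, emit neighbor 1.
Step 6: leaves = {1,8}. Remove smallest leaf 1, emit neighbor 2.
Done: 2 vertices remain (2, 8). Sequence = [1 1 8 4 1 2]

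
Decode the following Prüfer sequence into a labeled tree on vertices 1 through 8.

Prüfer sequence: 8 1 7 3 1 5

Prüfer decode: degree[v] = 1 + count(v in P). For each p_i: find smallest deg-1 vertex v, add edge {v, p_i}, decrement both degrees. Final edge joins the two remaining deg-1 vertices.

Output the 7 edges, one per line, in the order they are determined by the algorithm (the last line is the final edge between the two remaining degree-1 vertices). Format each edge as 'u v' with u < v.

Initial degrees: {1:3, 2:1, 3:2, 4:1, 5:2, 6:1, 7:2, 8:2}
Step 1: smallest deg-1 vertex = 2, p_1 = 8. Add edge {2,8}. Now deg[2]=0, deg[8]=1.
Step 2: smallest deg-1 vertex = 4, p_2 = 1. Add edge {1,4}. Now deg[4]=0, deg[1]=2.
Step 3: smallest deg-1 vertex = 6, p_3 = 7. Add edge {6,7}. Now deg[6]=0, deg[7]=1.
Step 4: smallest deg-1 vertex = 7, p_4 = 3. Add edge {3,7}. Now deg[7]=0, deg[3]=1.
Step 5: smallest deg-1 vertex = 3, p_5 = 1. Add edge {1,3}. Now deg[3]=0, deg[1]=1.
Step 6: smallest deg-1 vertex = 1, p_6 = 5. Add edge {1,5}. Now deg[1]=0, deg[5]=1.
Final: two remaining deg-1 vertices are 5, 8. Add edge {5,8}.

Answer: 2 8
1 4
6 7
3 7
1 3
1 5
5 8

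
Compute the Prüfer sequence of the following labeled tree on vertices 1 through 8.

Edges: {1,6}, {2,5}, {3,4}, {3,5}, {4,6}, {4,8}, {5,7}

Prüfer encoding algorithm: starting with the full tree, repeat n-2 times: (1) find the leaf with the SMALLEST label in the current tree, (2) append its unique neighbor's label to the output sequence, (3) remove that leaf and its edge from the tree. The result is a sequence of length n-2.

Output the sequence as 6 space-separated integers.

Answer: 6 5 4 5 3 4

Derivation:
Step 1: leaves = {1,2,7,8}. Remove smallest leaf 1, emit neighbor 6.
Step 2: leaves = {2,6,7,8}. Remove smallest leaf 2, emit neighbor 5.
Step 3: leaves = {6,7,8}. Remove smallest leaf 6, emit neighbor 4.
Step 4: leaves = {7,8}. Remove smallest leaf 7, emit neighbor 5.
Step 5: leaves = {5,8}. Remove smallest leaf 5, emit neighbor 3.
Step 6: leaves = {3,8}. Remove smallest leaf 3, emit neighbor 4.
Done: 2 vertices remain (4, 8). Sequence = [6 5 4 5 3 4]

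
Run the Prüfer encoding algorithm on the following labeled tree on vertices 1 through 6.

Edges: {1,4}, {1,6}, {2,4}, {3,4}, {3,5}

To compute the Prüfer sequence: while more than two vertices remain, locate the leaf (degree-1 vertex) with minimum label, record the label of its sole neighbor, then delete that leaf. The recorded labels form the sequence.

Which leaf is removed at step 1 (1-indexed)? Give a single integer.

Step 1: current leaves = {2,5,6}. Remove leaf 2 (neighbor: 4).

Answer: 2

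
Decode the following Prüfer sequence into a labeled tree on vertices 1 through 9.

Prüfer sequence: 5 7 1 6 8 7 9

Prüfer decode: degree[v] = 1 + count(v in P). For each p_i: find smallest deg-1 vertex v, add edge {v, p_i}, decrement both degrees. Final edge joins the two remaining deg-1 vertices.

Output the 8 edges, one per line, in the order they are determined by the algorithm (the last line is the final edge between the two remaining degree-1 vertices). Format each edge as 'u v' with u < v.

Initial degrees: {1:2, 2:1, 3:1, 4:1, 5:2, 6:2, 7:3, 8:2, 9:2}
Step 1: smallest deg-1 vertex = 2, p_1 = 5. Add edge {2,5}. Now deg[2]=0, deg[5]=1.
Step 2: smallest deg-1 vertex = 3, p_2 = 7. Add edge {3,7}. Now deg[3]=0, deg[7]=2.
Step 3: smallest deg-1 vertex = 4, p_3 = 1. Add edge {1,4}. Now deg[4]=0, deg[1]=1.
Step 4: smallest deg-1 vertex = 1, p_4 = 6. Add edge {1,6}. Now deg[1]=0, deg[6]=1.
Step 5: smallest deg-1 vertex = 5, p_5 = 8. Add edge {5,8}. Now deg[5]=0, deg[8]=1.
Step 6: smallest deg-1 vertex = 6, p_6 = 7. Add edge {6,7}. Now deg[6]=0, deg[7]=1.
Step 7: smallest deg-1 vertex = 7, p_7 = 9. Add edge {7,9}. Now deg[7]=0, deg[9]=1.
Final: two remaining deg-1 vertices are 8, 9. Add edge {8,9}.

Answer: 2 5
3 7
1 4
1 6
5 8
6 7
7 9
8 9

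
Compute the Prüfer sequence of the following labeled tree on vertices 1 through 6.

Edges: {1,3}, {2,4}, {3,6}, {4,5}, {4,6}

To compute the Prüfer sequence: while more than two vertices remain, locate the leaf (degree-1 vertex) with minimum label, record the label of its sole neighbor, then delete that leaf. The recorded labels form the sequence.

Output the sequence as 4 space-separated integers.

Answer: 3 4 6 4

Derivation:
Step 1: leaves = {1,2,5}. Remove smallest leaf 1, emit neighbor 3.
Step 2: leaves = {2,3,5}. Remove smallest leaf 2, emit neighbor 4.
Step 3: leaves = {3,5}. Remove smallest leaf 3, emit neighbor 6.
Step 4: leaves = {5,6}. Remove smallest leaf 5, emit neighbor 4.
Done: 2 vertices remain (4, 6). Sequence = [3 4 6 4]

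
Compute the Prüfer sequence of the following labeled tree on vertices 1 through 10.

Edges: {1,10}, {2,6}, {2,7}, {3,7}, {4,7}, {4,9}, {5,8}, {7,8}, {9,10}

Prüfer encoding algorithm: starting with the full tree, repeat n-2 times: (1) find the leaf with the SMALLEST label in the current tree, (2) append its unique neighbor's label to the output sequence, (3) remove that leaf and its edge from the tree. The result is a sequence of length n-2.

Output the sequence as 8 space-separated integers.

Step 1: leaves = {1,3,5,6}. Remove smallest leaf 1, emit neighbor 10.
Step 2: leaves = {3,5,6,10}. Remove smallest leaf 3, emit neighbor 7.
Step 3: leaves = {5,6,10}. Remove smallest leaf 5, emit neighbor 8.
Step 4: leaves = {6,8,10}. Remove smallest leaf 6, emit neighbor 2.
Step 5: leaves = {2,8,10}. Remove smallest leaf 2, emit neighbor 7.
Step 6: leaves = {8,10}. Remove smallest leaf 8, emit neighbor 7.
Step 7: leaves = {7,10}. Remove smallest leaf 7, emit neighbor 4.
Step 8: leaves = {4,10}. Remove smallest leaf 4, emit neighbor 9.
Done: 2 vertices remain (9, 10). Sequence = [10 7 8 2 7 7 4 9]

Answer: 10 7 8 2 7 7 4 9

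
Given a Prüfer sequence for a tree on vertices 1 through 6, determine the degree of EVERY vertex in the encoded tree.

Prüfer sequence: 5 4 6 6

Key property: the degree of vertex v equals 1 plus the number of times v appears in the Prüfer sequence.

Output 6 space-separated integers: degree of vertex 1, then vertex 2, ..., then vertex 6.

Answer: 1 1 1 2 2 3

Derivation:
p_1 = 5: count[5] becomes 1
p_2 = 4: count[4] becomes 1
p_3 = 6: count[6] becomes 1
p_4 = 6: count[6] becomes 2
Degrees (1 + count): deg[1]=1+0=1, deg[2]=1+0=1, deg[3]=1+0=1, deg[4]=1+1=2, deg[5]=1+1=2, deg[6]=1+2=3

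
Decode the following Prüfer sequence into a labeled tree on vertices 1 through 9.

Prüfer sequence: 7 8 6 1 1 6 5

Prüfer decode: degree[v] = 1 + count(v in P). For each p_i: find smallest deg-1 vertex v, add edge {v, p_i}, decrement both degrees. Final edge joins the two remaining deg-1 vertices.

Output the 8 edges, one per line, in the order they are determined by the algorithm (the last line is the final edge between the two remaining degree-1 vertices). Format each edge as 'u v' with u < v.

Initial degrees: {1:3, 2:1, 3:1, 4:1, 5:2, 6:3, 7:2, 8:2, 9:1}
Step 1: smallest deg-1 vertex = 2, p_1 = 7. Add edge {2,7}. Now deg[2]=0, deg[7]=1.
Step 2: smallest deg-1 vertex = 3, p_2 = 8. Add edge {3,8}. Now deg[3]=0, deg[8]=1.
Step 3: smallest deg-1 vertex = 4, p_3 = 6. Add edge {4,6}. Now deg[4]=0, deg[6]=2.
Step 4: smallest deg-1 vertex = 7, p_4 = 1. Add edge {1,7}. Now deg[7]=0, deg[1]=2.
Step 5: smallest deg-1 vertex = 8, p_5 = 1. Add edge {1,8}. Now deg[8]=0, deg[1]=1.
Step 6: smallest deg-1 vertex = 1, p_6 = 6. Add edge {1,6}. Now deg[1]=0, deg[6]=1.
Step 7: smallest deg-1 vertex = 6, p_7 = 5. Add edge {5,6}. Now deg[6]=0, deg[5]=1.
Final: two remaining deg-1 vertices are 5, 9. Add edge {5,9}.

Answer: 2 7
3 8
4 6
1 7
1 8
1 6
5 6
5 9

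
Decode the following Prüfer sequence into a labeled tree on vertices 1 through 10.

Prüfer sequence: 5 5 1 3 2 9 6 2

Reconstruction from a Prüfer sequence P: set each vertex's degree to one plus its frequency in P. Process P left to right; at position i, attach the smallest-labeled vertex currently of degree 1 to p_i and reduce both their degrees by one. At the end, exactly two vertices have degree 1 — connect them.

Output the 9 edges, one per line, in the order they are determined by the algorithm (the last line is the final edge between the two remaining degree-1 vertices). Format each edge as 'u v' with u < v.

Answer: 4 5
5 7
1 5
1 3
2 3
8 9
6 9
2 6
2 10

Derivation:
Initial degrees: {1:2, 2:3, 3:2, 4:1, 5:3, 6:2, 7:1, 8:1, 9:2, 10:1}
Step 1: smallest deg-1 vertex = 4, p_1 = 5. Add edge {4,5}. Now deg[4]=0, deg[5]=2.
Step 2: smallest deg-1 vertex = 7, p_2 = 5. Add edge {5,7}. Now deg[7]=0, deg[5]=1.
Step 3: smallest deg-1 vertex = 5, p_3 = 1. Add edge {1,5}. Now deg[5]=0, deg[1]=1.
Step 4: smallest deg-1 vertex = 1, p_4 = 3. Add edge {1,3}. Now deg[1]=0, deg[3]=1.
Step 5: smallest deg-1 vertex = 3, p_5 = 2. Add edge {2,3}. Now deg[3]=0, deg[2]=2.
Step 6: smallest deg-1 vertex = 8, p_6 = 9. Add edge {8,9}. Now deg[8]=0, deg[9]=1.
Step 7: smallest deg-1 vertex = 9, p_7 = 6. Add edge {6,9}. Now deg[9]=0, deg[6]=1.
Step 8: smallest deg-1 vertex = 6, p_8 = 2. Add edge {2,6}. Now deg[6]=0, deg[2]=1.
Final: two remaining deg-1 vertices are 2, 10. Add edge {2,10}.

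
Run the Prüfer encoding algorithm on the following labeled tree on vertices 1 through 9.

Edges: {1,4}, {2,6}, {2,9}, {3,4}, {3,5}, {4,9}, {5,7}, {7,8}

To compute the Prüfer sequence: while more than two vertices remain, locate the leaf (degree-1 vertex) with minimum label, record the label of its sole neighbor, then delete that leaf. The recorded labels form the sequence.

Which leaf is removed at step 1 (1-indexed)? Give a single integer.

Step 1: current leaves = {1,6,8}. Remove leaf 1 (neighbor: 4).

Answer: 1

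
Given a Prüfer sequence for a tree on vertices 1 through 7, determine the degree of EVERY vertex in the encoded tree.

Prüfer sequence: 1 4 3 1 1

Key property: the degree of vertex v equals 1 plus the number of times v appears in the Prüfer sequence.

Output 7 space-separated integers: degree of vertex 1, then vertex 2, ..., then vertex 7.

Answer: 4 1 2 2 1 1 1

Derivation:
p_1 = 1: count[1] becomes 1
p_2 = 4: count[4] becomes 1
p_3 = 3: count[3] becomes 1
p_4 = 1: count[1] becomes 2
p_5 = 1: count[1] becomes 3
Degrees (1 + count): deg[1]=1+3=4, deg[2]=1+0=1, deg[3]=1+1=2, deg[4]=1+1=2, deg[5]=1+0=1, deg[6]=1+0=1, deg[7]=1+0=1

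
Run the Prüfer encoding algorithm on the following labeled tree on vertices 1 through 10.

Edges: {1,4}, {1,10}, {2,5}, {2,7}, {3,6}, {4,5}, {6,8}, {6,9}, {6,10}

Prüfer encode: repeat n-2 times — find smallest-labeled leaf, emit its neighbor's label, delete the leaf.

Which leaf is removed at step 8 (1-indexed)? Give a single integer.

Answer: 9

Derivation:
Step 1: current leaves = {3,7,8,9}. Remove leaf 3 (neighbor: 6).
Step 2: current leaves = {7,8,9}. Remove leaf 7 (neighbor: 2).
Step 3: current leaves = {2,8,9}. Remove leaf 2 (neighbor: 5).
Step 4: current leaves = {5,8,9}. Remove leaf 5 (neighbor: 4).
Step 5: current leaves = {4,8,9}. Remove leaf 4 (neighbor: 1).
Step 6: current leaves = {1,8,9}. Remove leaf 1 (neighbor: 10).
Step 7: current leaves = {8,9,10}. Remove leaf 8 (neighbor: 6).
Step 8: current leaves = {9,10}. Remove leaf 9 (neighbor: 6).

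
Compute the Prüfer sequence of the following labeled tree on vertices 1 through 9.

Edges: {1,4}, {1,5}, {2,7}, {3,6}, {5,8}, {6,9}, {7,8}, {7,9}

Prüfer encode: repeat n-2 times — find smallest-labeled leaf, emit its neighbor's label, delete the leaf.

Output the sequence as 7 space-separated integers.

Answer: 7 6 1 5 8 9 7

Derivation:
Step 1: leaves = {2,3,4}. Remove smallest leaf 2, emit neighbor 7.
Step 2: leaves = {3,4}. Remove smallest leaf 3, emit neighbor 6.
Step 3: leaves = {4,6}. Remove smallest leaf 4, emit neighbor 1.
Step 4: leaves = {1,6}. Remove smallest leaf 1, emit neighbor 5.
Step 5: leaves = {5,6}. Remove smallest leaf 5, emit neighbor 8.
Step 6: leaves = {6,8}. Remove smallest leaf 6, emit neighbor 9.
Step 7: leaves = {8,9}. Remove smallest leaf 8, emit neighbor 7.
Done: 2 vertices remain (7, 9). Sequence = [7 6 1 5 8 9 7]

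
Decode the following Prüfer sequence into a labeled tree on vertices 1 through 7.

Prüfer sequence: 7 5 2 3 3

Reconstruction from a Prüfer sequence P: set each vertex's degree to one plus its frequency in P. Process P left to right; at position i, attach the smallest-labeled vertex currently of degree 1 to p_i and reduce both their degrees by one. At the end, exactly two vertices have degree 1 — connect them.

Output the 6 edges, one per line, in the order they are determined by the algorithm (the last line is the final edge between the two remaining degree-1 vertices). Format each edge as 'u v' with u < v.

Initial degrees: {1:1, 2:2, 3:3, 4:1, 5:2, 6:1, 7:2}
Step 1: smallest deg-1 vertex = 1, p_1 = 7. Add edge {1,7}. Now deg[1]=0, deg[7]=1.
Step 2: smallest deg-1 vertex = 4, p_2 = 5. Add edge {4,5}. Now deg[4]=0, deg[5]=1.
Step 3: smallest deg-1 vertex = 5, p_3 = 2. Add edge {2,5}. Now deg[5]=0, deg[2]=1.
Step 4: smallest deg-1 vertex = 2, p_4 = 3. Add edge {2,3}. Now deg[2]=0, deg[3]=2.
Step 5: smallest deg-1 vertex = 6, p_5 = 3. Add edge {3,6}. Now deg[6]=0, deg[3]=1.
Final: two remaining deg-1 vertices are 3, 7. Add edge {3,7}.

Answer: 1 7
4 5
2 5
2 3
3 6
3 7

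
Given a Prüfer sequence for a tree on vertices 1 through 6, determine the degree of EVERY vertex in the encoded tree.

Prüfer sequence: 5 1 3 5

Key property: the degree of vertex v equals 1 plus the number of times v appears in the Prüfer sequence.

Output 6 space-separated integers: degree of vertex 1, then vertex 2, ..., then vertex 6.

p_1 = 5: count[5] becomes 1
p_2 = 1: count[1] becomes 1
p_3 = 3: count[3] becomes 1
p_4 = 5: count[5] becomes 2
Degrees (1 + count): deg[1]=1+1=2, deg[2]=1+0=1, deg[3]=1+1=2, deg[4]=1+0=1, deg[5]=1+2=3, deg[6]=1+0=1

Answer: 2 1 2 1 3 1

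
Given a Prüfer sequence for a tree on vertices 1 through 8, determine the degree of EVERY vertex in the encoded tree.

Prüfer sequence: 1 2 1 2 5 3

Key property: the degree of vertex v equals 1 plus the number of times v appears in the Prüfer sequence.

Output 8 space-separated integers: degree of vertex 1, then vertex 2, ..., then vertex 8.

p_1 = 1: count[1] becomes 1
p_2 = 2: count[2] becomes 1
p_3 = 1: count[1] becomes 2
p_4 = 2: count[2] becomes 2
p_5 = 5: count[5] becomes 1
p_6 = 3: count[3] becomes 1
Degrees (1 + count): deg[1]=1+2=3, deg[2]=1+2=3, deg[3]=1+1=2, deg[4]=1+0=1, deg[5]=1+1=2, deg[6]=1+0=1, deg[7]=1+0=1, deg[8]=1+0=1

Answer: 3 3 2 1 2 1 1 1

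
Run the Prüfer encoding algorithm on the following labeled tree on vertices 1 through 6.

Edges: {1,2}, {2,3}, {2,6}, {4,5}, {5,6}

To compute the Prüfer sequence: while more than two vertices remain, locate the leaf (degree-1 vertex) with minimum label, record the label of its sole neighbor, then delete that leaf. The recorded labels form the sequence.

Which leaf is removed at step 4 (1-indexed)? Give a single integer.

Answer: 4

Derivation:
Step 1: current leaves = {1,3,4}. Remove leaf 1 (neighbor: 2).
Step 2: current leaves = {3,4}. Remove leaf 3 (neighbor: 2).
Step 3: current leaves = {2,4}. Remove leaf 2 (neighbor: 6).
Step 4: current leaves = {4,6}. Remove leaf 4 (neighbor: 5).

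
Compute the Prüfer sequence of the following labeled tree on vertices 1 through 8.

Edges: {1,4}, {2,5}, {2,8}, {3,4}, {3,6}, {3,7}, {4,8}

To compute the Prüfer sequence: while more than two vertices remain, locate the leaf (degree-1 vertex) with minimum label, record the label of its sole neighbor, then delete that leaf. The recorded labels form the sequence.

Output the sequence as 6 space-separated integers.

Step 1: leaves = {1,5,6,7}. Remove smallest leaf 1, emit neighbor 4.
Step 2: leaves = {5,6,7}. Remove smallest leaf 5, emit neighbor 2.
Step 3: leaves = {2,6,7}. Remove smallest leaf 2, emit neighbor 8.
Step 4: leaves = {6,7,8}. Remove smallest leaf 6, emit neighbor 3.
Step 5: leaves = {7,8}. Remove smallest leaf 7, emit neighbor 3.
Step 6: leaves = {3,8}. Remove smallest leaf 3, emit neighbor 4.
Done: 2 vertices remain (4, 8). Sequence = [4 2 8 3 3 4]

Answer: 4 2 8 3 3 4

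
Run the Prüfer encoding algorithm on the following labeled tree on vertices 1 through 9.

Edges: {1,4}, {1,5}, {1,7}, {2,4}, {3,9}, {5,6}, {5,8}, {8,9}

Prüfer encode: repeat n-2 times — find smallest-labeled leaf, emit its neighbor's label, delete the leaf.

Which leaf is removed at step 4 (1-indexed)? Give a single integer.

Step 1: current leaves = {2,3,6,7}. Remove leaf 2 (neighbor: 4).
Step 2: current leaves = {3,4,6,7}. Remove leaf 3 (neighbor: 9).
Step 3: current leaves = {4,6,7,9}. Remove leaf 4 (neighbor: 1).
Step 4: current leaves = {6,7,9}. Remove leaf 6 (neighbor: 5).

Answer: 6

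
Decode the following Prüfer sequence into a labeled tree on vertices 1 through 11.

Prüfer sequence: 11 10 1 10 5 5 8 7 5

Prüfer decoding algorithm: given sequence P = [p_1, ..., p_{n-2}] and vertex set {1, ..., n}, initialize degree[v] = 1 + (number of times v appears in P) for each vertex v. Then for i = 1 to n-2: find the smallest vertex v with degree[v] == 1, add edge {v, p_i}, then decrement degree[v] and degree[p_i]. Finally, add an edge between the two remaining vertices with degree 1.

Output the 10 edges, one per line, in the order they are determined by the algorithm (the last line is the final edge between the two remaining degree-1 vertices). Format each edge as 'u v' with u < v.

Answer: 2 11
3 10
1 4
1 10
5 6
5 9
8 10
7 8
5 7
5 11

Derivation:
Initial degrees: {1:2, 2:1, 3:1, 4:1, 5:4, 6:1, 7:2, 8:2, 9:1, 10:3, 11:2}
Step 1: smallest deg-1 vertex = 2, p_1 = 11. Add edge {2,11}. Now deg[2]=0, deg[11]=1.
Step 2: smallest deg-1 vertex = 3, p_2 = 10. Add edge {3,10}. Now deg[3]=0, deg[10]=2.
Step 3: smallest deg-1 vertex = 4, p_3 = 1. Add edge {1,4}. Now deg[4]=0, deg[1]=1.
Step 4: smallest deg-1 vertex = 1, p_4 = 10. Add edge {1,10}. Now deg[1]=0, deg[10]=1.
Step 5: smallest deg-1 vertex = 6, p_5 = 5. Add edge {5,6}. Now deg[6]=0, deg[5]=3.
Step 6: smallest deg-1 vertex = 9, p_6 = 5. Add edge {5,9}. Now deg[9]=0, deg[5]=2.
Step 7: smallest deg-1 vertex = 10, p_7 = 8. Add edge {8,10}. Now deg[10]=0, deg[8]=1.
Step 8: smallest deg-1 vertex = 8, p_8 = 7. Add edge {7,8}. Now deg[8]=0, deg[7]=1.
Step 9: smallest deg-1 vertex = 7, p_9 = 5. Add edge {5,7}. Now deg[7]=0, deg[5]=1.
Final: two remaining deg-1 vertices are 5, 11. Add edge {5,11}.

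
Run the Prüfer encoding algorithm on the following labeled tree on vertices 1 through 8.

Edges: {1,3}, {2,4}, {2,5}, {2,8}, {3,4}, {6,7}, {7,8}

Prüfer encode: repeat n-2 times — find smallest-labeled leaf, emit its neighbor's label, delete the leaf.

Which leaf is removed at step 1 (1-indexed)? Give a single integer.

Answer: 1

Derivation:
Step 1: current leaves = {1,5,6}. Remove leaf 1 (neighbor: 3).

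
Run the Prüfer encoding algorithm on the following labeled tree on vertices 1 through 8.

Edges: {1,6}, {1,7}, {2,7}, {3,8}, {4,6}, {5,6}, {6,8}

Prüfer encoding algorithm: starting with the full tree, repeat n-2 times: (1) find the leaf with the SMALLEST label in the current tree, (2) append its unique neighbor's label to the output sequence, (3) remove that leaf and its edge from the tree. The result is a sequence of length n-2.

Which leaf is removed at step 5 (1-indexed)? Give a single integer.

Step 1: current leaves = {2,3,4,5}. Remove leaf 2 (neighbor: 7).
Step 2: current leaves = {3,4,5,7}. Remove leaf 3 (neighbor: 8).
Step 3: current leaves = {4,5,7,8}. Remove leaf 4 (neighbor: 6).
Step 4: current leaves = {5,7,8}. Remove leaf 5 (neighbor: 6).
Step 5: current leaves = {7,8}. Remove leaf 7 (neighbor: 1).

Answer: 7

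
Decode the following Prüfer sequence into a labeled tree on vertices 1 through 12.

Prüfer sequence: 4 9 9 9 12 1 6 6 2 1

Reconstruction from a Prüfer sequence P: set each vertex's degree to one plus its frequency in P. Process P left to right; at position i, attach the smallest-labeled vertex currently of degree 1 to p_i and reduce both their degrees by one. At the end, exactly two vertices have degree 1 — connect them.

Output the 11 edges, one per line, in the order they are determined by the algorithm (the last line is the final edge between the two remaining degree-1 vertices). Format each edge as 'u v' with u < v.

Initial degrees: {1:3, 2:2, 3:1, 4:2, 5:1, 6:3, 7:1, 8:1, 9:4, 10:1, 11:1, 12:2}
Step 1: smallest deg-1 vertex = 3, p_1 = 4. Add edge {3,4}. Now deg[3]=0, deg[4]=1.
Step 2: smallest deg-1 vertex = 4, p_2 = 9. Add edge {4,9}. Now deg[4]=0, deg[9]=3.
Step 3: smallest deg-1 vertex = 5, p_3 = 9. Add edge {5,9}. Now deg[5]=0, deg[9]=2.
Step 4: smallest deg-1 vertex = 7, p_4 = 9. Add edge {7,9}. Now deg[7]=0, deg[9]=1.
Step 5: smallest deg-1 vertex = 8, p_5 = 12. Add edge {8,12}. Now deg[8]=0, deg[12]=1.
Step 6: smallest deg-1 vertex = 9, p_6 = 1. Add edge {1,9}. Now deg[9]=0, deg[1]=2.
Step 7: smallest deg-1 vertex = 10, p_7 = 6. Add edge {6,10}. Now deg[10]=0, deg[6]=2.
Step 8: smallest deg-1 vertex = 11, p_8 = 6. Add edge {6,11}. Now deg[11]=0, deg[6]=1.
Step 9: smallest deg-1 vertex = 6, p_9 = 2. Add edge {2,6}. Now deg[6]=0, deg[2]=1.
Step 10: smallest deg-1 vertex = 2, p_10 = 1. Add edge {1,2}. Now deg[2]=0, deg[1]=1.
Final: two remaining deg-1 vertices are 1, 12. Add edge {1,12}.

Answer: 3 4
4 9
5 9
7 9
8 12
1 9
6 10
6 11
2 6
1 2
1 12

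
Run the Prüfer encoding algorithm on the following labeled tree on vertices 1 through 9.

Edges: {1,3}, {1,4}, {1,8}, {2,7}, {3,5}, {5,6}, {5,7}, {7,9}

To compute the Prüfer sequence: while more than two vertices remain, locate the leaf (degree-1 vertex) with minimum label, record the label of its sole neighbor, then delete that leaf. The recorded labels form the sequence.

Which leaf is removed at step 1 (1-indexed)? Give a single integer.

Step 1: current leaves = {2,4,6,8,9}. Remove leaf 2 (neighbor: 7).

Answer: 2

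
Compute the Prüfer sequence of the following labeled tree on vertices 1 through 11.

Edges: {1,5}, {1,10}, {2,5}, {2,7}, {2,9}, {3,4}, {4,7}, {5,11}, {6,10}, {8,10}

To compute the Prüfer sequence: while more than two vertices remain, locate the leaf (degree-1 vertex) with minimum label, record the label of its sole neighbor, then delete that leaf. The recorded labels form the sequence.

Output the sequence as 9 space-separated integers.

Step 1: leaves = {3,6,8,9,11}. Remove smallest leaf 3, emit neighbor 4.
Step 2: leaves = {4,6,8,9,11}. Remove smallest leaf 4, emit neighbor 7.
Step 3: leaves = {6,7,8,9,11}. Remove smallest leaf 6, emit neighbor 10.
Step 4: leaves = {7,8,9,11}. Remove smallest leaf 7, emit neighbor 2.
Step 5: leaves = {8,9,11}. Remove smallest leaf 8, emit neighbor 10.
Step 6: leaves = {9,10,11}. Remove smallest leaf 9, emit neighbor 2.
Step 7: leaves = {2,10,11}. Remove smallest leaf 2, emit neighbor 5.
Step 8: leaves = {10,11}. Remove smallest leaf 10, emit neighbor 1.
Step 9: leaves = {1,11}. Remove smallest leaf 1, emit neighbor 5.
Done: 2 vertices remain (5, 11). Sequence = [4 7 10 2 10 2 5 1 5]

Answer: 4 7 10 2 10 2 5 1 5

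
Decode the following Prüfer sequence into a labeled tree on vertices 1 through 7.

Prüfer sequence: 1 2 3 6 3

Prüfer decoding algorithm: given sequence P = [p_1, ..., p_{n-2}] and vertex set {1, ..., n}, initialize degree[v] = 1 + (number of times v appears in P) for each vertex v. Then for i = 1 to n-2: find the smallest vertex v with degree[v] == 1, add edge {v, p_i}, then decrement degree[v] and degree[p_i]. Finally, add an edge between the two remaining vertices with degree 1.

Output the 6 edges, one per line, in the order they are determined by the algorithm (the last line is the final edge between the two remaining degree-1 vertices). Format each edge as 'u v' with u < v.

Answer: 1 4
1 2
2 3
5 6
3 6
3 7

Derivation:
Initial degrees: {1:2, 2:2, 3:3, 4:1, 5:1, 6:2, 7:1}
Step 1: smallest deg-1 vertex = 4, p_1 = 1. Add edge {1,4}. Now deg[4]=0, deg[1]=1.
Step 2: smallest deg-1 vertex = 1, p_2 = 2. Add edge {1,2}. Now deg[1]=0, deg[2]=1.
Step 3: smallest deg-1 vertex = 2, p_3 = 3. Add edge {2,3}. Now deg[2]=0, deg[3]=2.
Step 4: smallest deg-1 vertex = 5, p_4 = 6. Add edge {5,6}. Now deg[5]=0, deg[6]=1.
Step 5: smallest deg-1 vertex = 6, p_5 = 3. Add edge {3,6}. Now deg[6]=0, deg[3]=1.
Final: two remaining deg-1 vertices are 3, 7. Add edge {3,7}.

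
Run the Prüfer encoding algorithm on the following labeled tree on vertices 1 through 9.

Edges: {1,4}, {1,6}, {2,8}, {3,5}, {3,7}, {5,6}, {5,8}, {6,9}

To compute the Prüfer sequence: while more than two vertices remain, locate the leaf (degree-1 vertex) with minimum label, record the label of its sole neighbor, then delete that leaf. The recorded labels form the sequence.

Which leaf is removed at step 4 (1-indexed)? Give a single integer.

Answer: 7

Derivation:
Step 1: current leaves = {2,4,7,9}. Remove leaf 2 (neighbor: 8).
Step 2: current leaves = {4,7,8,9}. Remove leaf 4 (neighbor: 1).
Step 3: current leaves = {1,7,8,9}. Remove leaf 1 (neighbor: 6).
Step 4: current leaves = {7,8,9}. Remove leaf 7 (neighbor: 3).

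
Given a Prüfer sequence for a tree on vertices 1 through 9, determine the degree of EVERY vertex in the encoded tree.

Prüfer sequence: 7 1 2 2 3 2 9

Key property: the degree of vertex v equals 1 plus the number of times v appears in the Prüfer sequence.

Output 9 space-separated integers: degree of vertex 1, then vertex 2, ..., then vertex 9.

p_1 = 7: count[7] becomes 1
p_2 = 1: count[1] becomes 1
p_3 = 2: count[2] becomes 1
p_4 = 2: count[2] becomes 2
p_5 = 3: count[3] becomes 1
p_6 = 2: count[2] becomes 3
p_7 = 9: count[9] becomes 1
Degrees (1 + count): deg[1]=1+1=2, deg[2]=1+3=4, deg[3]=1+1=2, deg[4]=1+0=1, deg[5]=1+0=1, deg[6]=1+0=1, deg[7]=1+1=2, deg[8]=1+0=1, deg[9]=1+1=2

Answer: 2 4 2 1 1 1 2 1 2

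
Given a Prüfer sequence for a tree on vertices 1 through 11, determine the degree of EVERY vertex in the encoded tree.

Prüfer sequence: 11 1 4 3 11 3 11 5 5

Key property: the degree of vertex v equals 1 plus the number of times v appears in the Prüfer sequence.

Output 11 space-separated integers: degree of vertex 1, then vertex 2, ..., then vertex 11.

p_1 = 11: count[11] becomes 1
p_2 = 1: count[1] becomes 1
p_3 = 4: count[4] becomes 1
p_4 = 3: count[3] becomes 1
p_5 = 11: count[11] becomes 2
p_6 = 3: count[3] becomes 2
p_7 = 11: count[11] becomes 3
p_8 = 5: count[5] becomes 1
p_9 = 5: count[5] becomes 2
Degrees (1 + count): deg[1]=1+1=2, deg[2]=1+0=1, deg[3]=1+2=3, deg[4]=1+1=2, deg[5]=1+2=3, deg[6]=1+0=1, deg[7]=1+0=1, deg[8]=1+0=1, deg[9]=1+0=1, deg[10]=1+0=1, deg[11]=1+3=4

Answer: 2 1 3 2 3 1 1 1 1 1 4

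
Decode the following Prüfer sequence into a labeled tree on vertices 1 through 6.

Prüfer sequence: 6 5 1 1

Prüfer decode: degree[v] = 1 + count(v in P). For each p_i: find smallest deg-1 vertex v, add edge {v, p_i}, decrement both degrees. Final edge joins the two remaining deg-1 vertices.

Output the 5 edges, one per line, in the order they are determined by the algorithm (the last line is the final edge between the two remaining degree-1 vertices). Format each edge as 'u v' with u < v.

Answer: 2 6
3 5
1 4
1 5
1 6

Derivation:
Initial degrees: {1:3, 2:1, 3:1, 4:1, 5:2, 6:2}
Step 1: smallest deg-1 vertex = 2, p_1 = 6. Add edge {2,6}. Now deg[2]=0, deg[6]=1.
Step 2: smallest deg-1 vertex = 3, p_2 = 5. Add edge {3,5}. Now deg[3]=0, deg[5]=1.
Step 3: smallest deg-1 vertex = 4, p_3 = 1. Add edge {1,4}. Now deg[4]=0, deg[1]=2.
Step 4: smallest deg-1 vertex = 5, p_4 = 1. Add edge {1,5}. Now deg[5]=0, deg[1]=1.
Final: two remaining deg-1 vertices are 1, 6. Add edge {1,6}.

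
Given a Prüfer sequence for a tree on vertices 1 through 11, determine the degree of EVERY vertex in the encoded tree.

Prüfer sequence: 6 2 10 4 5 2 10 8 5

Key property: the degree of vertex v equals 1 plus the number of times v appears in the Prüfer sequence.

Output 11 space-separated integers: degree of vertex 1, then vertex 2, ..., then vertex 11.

p_1 = 6: count[6] becomes 1
p_2 = 2: count[2] becomes 1
p_3 = 10: count[10] becomes 1
p_4 = 4: count[4] becomes 1
p_5 = 5: count[5] becomes 1
p_6 = 2: count[2] becomes 2
p_7 = 10: count[10] becomes 2
p_8 = 8: count[8] becomes 1
p_9 = 5: count[5] becomes 2
Degrees (1 + count): deg[1]=1+0=1, deg[2]=1+2=3, deg[3]=1+0=1, deg[4]=1+1=2, deg[5]=1+2=3, deg[6]=1+1=2, deg[7]=1+0=1, deg[8]=1+1=2, deg[9]=1+0=1, deg[10]=1+2=3, deg[11]=1+0=1

Answer: 1 3 1 2 3 2 1 2 1 3 1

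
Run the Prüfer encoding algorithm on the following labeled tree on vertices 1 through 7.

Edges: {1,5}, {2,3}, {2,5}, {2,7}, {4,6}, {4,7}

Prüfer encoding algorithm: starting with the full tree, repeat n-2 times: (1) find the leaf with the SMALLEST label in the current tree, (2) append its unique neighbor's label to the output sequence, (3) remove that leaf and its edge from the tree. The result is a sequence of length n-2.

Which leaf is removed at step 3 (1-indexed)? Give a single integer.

Step 1: current leaves = {1,3,6}. Remove leaf 1 (neighbor: 5).
Step 2: current leaves = {3,5,6}. Remove leaf 3 (neighbor: 2).
Step 3: current leaves = {5,6}. Remove leaf 5 (neighbor: 2).

Answer: 5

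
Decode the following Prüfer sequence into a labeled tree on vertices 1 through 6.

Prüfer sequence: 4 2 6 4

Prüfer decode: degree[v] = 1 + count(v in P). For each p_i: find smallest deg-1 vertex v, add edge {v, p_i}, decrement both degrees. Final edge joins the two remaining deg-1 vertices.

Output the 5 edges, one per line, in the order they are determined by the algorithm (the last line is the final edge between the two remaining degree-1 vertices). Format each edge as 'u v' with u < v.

Initial degrees: {1:1, 2:2, 3:1, 4:3, 5:1, 6:2}
Step 1: smallest deg-1 vertex = 1, p_1 = 4. Add edge {1,4}. Now deg[1]=0, deg[4]=2.
Step 2: smallest deg-1 vertex = 3, p_2 = 2. Add edge {2,3}. Now deg[3]=0, deg[2]=1.
Step 3: smallest deg-1 vertex = 2, p_3 = 6. Add edge {2,6}. Now deg[2]=0, deg[6]=1.
Step 4: smallest deg-1 vertex = 5, p_4 = 4. Add edge {4,5}. Now deg[5]=0, deg[4]=1.
Final: two remaining deg-1 vertices are 4, 6. Add edge {4,6}.

Answer: 1 4
2 3
2 6
4 5
4 6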